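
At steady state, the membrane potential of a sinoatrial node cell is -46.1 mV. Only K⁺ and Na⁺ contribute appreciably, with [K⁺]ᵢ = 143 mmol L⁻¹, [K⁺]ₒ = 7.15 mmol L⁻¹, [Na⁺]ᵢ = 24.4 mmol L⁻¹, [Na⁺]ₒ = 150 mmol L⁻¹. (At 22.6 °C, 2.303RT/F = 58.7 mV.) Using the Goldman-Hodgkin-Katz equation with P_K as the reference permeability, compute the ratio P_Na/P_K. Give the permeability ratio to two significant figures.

0.11

Let α = P_Na/P_K. GHK: Vm = 58.7·log₁₀[(Kₒ + α·Naₒ)/(Kᵢ + α·Naᵢ)].
10^(Vm/58.7) = 10^(-46.1/58.7) = 0.16393
So 0.16393·(Kᵢ + α·Naᵢ) = Kₒ + α·Naₒ → α = (0.16393·143.0 − 7.15) / (150.0 − 0.16393·24.4)
α = (23.44 − 7.15) / (150.0 − 4) = 16.29/146 = 0.1116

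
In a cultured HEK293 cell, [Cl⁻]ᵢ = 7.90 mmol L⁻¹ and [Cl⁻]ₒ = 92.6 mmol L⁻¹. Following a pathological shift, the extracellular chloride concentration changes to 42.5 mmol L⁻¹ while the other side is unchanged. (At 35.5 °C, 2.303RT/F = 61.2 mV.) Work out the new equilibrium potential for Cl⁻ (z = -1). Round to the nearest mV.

After the shift: [Cl⁻]_out = 42.5, [Cl⁻]_in = 7.90 mmol L⁻¹.
E_new = (61.2/-1)·log₁₀(42.5/7.90) = -61.20 · (0.7308) = -44.72 mV

-45 mV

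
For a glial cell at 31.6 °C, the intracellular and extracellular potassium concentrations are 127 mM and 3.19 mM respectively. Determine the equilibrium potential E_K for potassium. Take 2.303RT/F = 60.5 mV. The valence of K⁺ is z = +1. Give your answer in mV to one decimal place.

-96.8 mV

E = (60.5/z) · log₁₀([K⁺]_out/[K⁺]_in) with z = +1.
= (60.5/1) · log₁₀(3.19/127) = 60.50 · log₁₀(0.02512)
= 60.50 · (-1.6000) = -96.80 mV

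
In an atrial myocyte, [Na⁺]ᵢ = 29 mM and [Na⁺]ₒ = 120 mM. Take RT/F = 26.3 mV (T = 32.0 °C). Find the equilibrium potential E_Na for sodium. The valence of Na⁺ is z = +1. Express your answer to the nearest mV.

E = (26.3/z) · ln([Na⁺]_out/[Na⁺]_in) with z = +1.
= (26.3/1) · ln(120/29) = 26.30 · ln(4.138)
= 26.30 · (1.4202) = 37.35 mV

37 mV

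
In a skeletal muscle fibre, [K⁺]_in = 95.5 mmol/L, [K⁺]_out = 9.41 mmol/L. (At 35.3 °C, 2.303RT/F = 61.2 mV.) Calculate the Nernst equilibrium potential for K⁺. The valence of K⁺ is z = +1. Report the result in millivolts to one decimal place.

E = (61.2/z) · log₁₀([K⁺]_out/[K⁺]_in) with z = +1.
= (61.2/1) · log₁₀(9.41/95.5) = 61.20 · log₁₀(0.09853)
= 61.20 · (-1.0064) = -61.59 mV

-61.6 mV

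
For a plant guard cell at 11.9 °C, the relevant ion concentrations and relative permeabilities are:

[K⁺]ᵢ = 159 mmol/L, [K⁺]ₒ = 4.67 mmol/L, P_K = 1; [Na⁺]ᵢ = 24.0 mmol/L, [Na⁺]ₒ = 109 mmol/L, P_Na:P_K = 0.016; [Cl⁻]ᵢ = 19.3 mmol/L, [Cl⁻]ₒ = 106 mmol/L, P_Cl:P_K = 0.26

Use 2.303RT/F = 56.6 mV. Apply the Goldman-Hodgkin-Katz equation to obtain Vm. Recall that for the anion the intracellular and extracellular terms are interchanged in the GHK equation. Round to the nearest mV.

-69 mV

Vm = 56.6 · log₁₀[(Σ P·[cation]ₒ + Σ P·[anion]ᵢ) / (Σ P·[cation]ᵢ + Σ P·[anion]ₒ)]
Numerator = 1×4.67 + 0.016×109 + 0.26×19.3 = 11.43
Denominator = 1×159 + 0.016×24.0 + 0.26×106 = 186.9
Vm = 56.6 · log₁₀(0.061152) = 56.6 × (-1.2136) = -68.69 mV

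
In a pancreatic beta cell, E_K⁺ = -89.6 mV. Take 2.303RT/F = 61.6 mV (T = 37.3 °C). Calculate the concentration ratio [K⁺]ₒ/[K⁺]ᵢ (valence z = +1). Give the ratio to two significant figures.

log₁₀([out]/[in]) = E·z/(61.6) = -89.6 × 1 / 61.6 = -1.4545
[out]/[in] = 10^(-1.4545) = 0.03511

0.035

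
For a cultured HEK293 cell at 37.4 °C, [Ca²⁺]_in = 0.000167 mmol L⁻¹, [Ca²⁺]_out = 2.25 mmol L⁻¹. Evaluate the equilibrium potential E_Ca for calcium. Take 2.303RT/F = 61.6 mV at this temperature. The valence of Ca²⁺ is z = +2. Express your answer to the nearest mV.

E = (61.6/z) · log₁₀([Ca²⁺]_out/[Ca²⁺]_in) with z = +2.
= (61.6/2) · log₁₀(2.25/0.000167) = 30.80 · log₁₀(1.347e+04)
= 30.80 · (4.1295) = 127.19 mV

127 mV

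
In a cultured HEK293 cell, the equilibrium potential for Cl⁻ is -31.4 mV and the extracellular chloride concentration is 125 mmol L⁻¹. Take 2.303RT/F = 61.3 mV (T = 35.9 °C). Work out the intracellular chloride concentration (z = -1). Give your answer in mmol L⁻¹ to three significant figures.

Nernst: E = (61.3/-1) · log₁₀([out]/[in]), so log₁₀([out]/[in]) = -31.4 × -1 / 61.3 = 0.5122.
[out]/[in] = 10^(0.5122) = 3.253.
[in] = 125 / 3.253 = 38.43 mmol L⁻¹.

38.4 mmol L⁻¹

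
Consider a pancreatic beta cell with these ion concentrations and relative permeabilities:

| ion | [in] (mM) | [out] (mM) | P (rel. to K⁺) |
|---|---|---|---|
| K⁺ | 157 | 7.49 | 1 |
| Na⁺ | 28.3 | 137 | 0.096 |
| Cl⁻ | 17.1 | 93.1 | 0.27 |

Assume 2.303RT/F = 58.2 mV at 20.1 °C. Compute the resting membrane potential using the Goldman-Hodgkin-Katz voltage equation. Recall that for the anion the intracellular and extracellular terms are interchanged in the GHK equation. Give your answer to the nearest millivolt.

Vm = 58.2 · log₁₀[(Σ P·[cation]ₒ + Σ P·[anion]ᵢ) / (Σ P·[cation]ᵢ + Σ P·[anion]ₒ)]
Numerator = 1×7.49 + 0.096×137 + 0.27×17.1 = 25.26
Denominator = 1×157 + 0.096×28.3 + 0.27×93.1 = 184.9
Vm = 58.2 · log₁₀(0.13664) = 58.2 × (-0.8644) = -50.31 mV

-50 mV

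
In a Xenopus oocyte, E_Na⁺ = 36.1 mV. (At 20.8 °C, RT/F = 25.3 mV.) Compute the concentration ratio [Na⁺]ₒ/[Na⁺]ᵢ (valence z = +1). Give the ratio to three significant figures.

ln([out]/[in]) = E·z/(25.3) = 36.1 × 1 / 25.3 = 1.4269
[out]/[in] = e^(1.4269) = 4.166

4.17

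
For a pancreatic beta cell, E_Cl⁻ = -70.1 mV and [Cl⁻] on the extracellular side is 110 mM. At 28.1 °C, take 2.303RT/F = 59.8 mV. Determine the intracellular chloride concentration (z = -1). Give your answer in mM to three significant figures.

7.40 mM

Nernst: E = (59.8/-1) · log₁₀([out]/[in]), so log₁₀([out]/[in]) = -70.1 × -1 / 59.8 = 1.1722.
[out]/[in] = 10^(1.1722) = 14.87.
[in] = 110 / 14.87 = 7.399 mM.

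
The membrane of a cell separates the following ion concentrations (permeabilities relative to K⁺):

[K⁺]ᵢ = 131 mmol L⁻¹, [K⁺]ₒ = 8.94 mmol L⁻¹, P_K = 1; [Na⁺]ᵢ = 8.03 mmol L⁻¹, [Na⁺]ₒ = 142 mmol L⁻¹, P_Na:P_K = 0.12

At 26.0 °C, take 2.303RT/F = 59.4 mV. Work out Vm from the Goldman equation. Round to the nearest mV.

Vm = 59.4 · log₁₀[(Σ P·[cation]ₒ + Σ P·[anion]ᵢ) / (Σ P·[cation]ᵢ + Σ P·[anion]ₒ)]
Numerator = 1×8.94 + 0.12×142 = 25.98
Denominator = 1×131 + 0.12×8.03 = 132
Vm = 59.4 · log₁₀(0.19687) = 59.4 × (-0.7058) = -41.93 mV

-42 mV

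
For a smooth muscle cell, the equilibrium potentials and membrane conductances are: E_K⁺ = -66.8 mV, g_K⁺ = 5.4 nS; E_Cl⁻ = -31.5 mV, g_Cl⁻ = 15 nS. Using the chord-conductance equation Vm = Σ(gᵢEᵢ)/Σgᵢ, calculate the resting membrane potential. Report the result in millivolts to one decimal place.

-40.8 mV

Σ gᵢEᵢ = 5.4·(-66.8) + 15·(-31.5) = -833.22
Σ gᵢ = 5.4 + 15 = 20.4
Vm = -833.22 / 20.4 = -40.84 mV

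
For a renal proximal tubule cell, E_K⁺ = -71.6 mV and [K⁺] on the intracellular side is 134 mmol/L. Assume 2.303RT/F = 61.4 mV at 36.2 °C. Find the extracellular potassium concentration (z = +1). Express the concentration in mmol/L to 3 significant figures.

Nernst: E = (61.4/1) · log₁₀([out]/[in]), so log₁₀([out]/[in]) = -71.6 × 1 / 61.4 = -1.1661.
[out]/[in] = 10^(-1.1661) = 0.06821.
[out] = 0.06821 × 134 = 9.141 mmol/L.

9.14 mmol/L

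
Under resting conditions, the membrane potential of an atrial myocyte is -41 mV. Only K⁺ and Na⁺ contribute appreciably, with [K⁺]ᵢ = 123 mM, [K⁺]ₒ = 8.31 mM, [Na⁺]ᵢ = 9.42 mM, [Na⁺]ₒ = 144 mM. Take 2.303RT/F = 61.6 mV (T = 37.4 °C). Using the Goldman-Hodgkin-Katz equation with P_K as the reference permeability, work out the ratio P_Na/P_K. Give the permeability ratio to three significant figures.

0.129

Let α = P_Na/P_K. GHK: Vm = 61.6·log₁₀[(Kₒ + α·Naₒ)/(Kᵢ + α·Naᵢ)].
10^(Vm/61.6) = 10^(-41.0/61.6) = 0.21598
So 0.21598·(Kᵢ + α·Naᵢ) = Kₒ + α·Naₒ → α = (0.21598·123.0 − 8.31) / (144.0 − 0.21598·9.42)
α = (26.57 − 8.31) / (144.0 − 2.035) = 18.26/142 = 0.1286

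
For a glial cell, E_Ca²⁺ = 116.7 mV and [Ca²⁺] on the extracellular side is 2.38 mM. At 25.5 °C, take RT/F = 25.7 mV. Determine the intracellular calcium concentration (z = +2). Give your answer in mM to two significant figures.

Nernst: E = (25.7/2) · ln([out]/[in]), so ln([out]/[in]) = 116.7 × 2 / 25.7 = 9.0817.
[out]/[in] = e^(9.0817) = 8793.
[in] = 2.38 / 8793 = 0.0002707 mM.

0.00027 mM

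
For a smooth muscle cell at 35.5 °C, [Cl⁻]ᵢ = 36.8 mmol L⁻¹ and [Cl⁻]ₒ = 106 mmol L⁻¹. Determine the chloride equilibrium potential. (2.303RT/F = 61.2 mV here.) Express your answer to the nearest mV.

E = (61.2/z) · log₁₀([Cl⁻]_out/[Cl⁻]_in) with z = -1.
For an anion, dividing by z = -1 reverses the sign.
= (61.2/-1) · log₁₀(106/36.8) = -61.20 · log₁₀(2.88)
= -61.20 · (0.4595) = -28.12 mV

-28 mV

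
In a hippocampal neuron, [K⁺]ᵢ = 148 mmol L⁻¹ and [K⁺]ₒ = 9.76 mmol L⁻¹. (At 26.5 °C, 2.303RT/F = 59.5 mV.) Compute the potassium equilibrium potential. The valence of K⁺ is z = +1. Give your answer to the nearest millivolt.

E = (59.5/z) · log₁₀([K⁺]_out/[K⁺]_in) with z = +1.
= (59.5/1) · log₁₀(9.76/148) = 59.50 · log₁₀(0.06595)
= 59.50 · (-1.1808) = -70.26 mV

-70 mV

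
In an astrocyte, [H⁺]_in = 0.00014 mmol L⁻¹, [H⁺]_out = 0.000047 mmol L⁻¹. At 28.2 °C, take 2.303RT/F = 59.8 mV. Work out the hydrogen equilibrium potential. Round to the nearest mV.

-28 mV

E = (59.8/z) · log₁₀([H⁺]_out/[H⁺]_in) with z = +1.
= (59.8/1) · log₁₀(0.000047/0.00014) = 59.80 · log₁₀(0.3357)
= 59.80 · (-0.4740) = -28.35 mV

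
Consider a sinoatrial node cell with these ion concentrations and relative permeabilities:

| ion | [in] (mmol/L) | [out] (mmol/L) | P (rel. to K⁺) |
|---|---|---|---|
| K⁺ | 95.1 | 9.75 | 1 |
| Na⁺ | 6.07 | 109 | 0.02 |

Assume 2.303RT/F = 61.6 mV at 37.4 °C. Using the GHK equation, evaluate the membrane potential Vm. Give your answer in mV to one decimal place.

Vm = 61.6 · log₁₀[(Σ P·[cation]ₒ + Σ P·[anion]ᵢ) / (Σ P·[cation]ᵢ + Σ P·[anion]ₒ)]
Numerator = 1×9.75 + 0.02×109 = 11.93
Denominator = 1×95.1 + 0.02×6.07 = 95.22
Vm = 61.6 · log₁₀(0.12529) = 61.6 × (-0.9021) = -55.57 mV

-55.6 mV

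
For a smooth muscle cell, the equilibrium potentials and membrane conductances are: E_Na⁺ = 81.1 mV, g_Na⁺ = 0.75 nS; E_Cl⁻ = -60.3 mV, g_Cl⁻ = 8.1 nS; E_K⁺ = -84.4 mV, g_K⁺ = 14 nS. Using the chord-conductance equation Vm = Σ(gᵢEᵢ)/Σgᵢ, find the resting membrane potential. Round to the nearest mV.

Σ gᵢEᵢ = 0.75·(81.1) + 8.1·(-60.3) + 14·(-84.4) = -1609.21
Σ gᵢ = 0.75 + 8.1 + 14 = 22.85
Vm = -1609.21 / 22.85 = -70.42 mV

-70 mV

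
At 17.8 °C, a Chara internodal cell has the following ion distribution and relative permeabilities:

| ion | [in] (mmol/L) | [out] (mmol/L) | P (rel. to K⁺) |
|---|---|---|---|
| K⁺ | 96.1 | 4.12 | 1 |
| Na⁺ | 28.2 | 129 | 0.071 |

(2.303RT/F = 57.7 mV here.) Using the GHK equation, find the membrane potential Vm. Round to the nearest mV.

Vm = 57.7 · log₁₀[(Σ P·[cation]ₒ + Σ P·[anion]ᵢ) / (Σ P·[cation]ᵢ + Σ P·[anion]ₒ)]
Numerator = 1×4.12 + 0.071×129 = 13.28
Denominator = 1×96.1 + 0.071×28.2 = 98.1
Vm = 57.7 · log₁₀(0.13536) = 57.7 × (-0.8685) = -50.11 mV

-50 mV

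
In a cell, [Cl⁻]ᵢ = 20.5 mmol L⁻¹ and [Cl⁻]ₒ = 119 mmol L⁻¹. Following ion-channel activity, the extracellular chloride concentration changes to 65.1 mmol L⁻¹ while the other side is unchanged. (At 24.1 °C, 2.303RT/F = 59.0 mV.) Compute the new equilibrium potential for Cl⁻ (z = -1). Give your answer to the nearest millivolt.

-30 mV

After the shift: [Cl⁻]_out = 65.1, [Cl⁻]_in = 20.5 mmol L⁻¹.
E_new = (59.0/-1)·log₁₀(65.1/20.5) = -59.00 · (0.5018) = -29.61 mV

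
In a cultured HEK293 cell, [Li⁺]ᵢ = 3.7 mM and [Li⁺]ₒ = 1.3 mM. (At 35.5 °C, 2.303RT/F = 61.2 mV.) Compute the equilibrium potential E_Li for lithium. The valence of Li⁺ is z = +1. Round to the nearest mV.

E = (61.2/z) · log₁₀([Li⁺]_out/[Li⁺]_in) with z = +1.
= (61.2/1) · log₁₀(1.3/3.7) = 61.20 · log₁₀(0.3514)
= 61.20 · (-0.4543) = -27.80 mV

-28 mV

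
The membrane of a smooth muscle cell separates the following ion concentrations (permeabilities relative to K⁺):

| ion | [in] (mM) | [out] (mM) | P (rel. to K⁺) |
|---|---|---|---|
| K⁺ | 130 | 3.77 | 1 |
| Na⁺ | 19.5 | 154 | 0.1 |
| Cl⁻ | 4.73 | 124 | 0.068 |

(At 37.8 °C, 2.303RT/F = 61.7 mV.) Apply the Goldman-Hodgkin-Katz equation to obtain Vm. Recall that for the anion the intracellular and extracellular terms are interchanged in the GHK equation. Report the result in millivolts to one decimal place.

-52.9 mV

Vm = 61.7 · log₁₀[(Σ P·[cation]ₒ + Σ P·[anion]ᵢ) / (Σ P·[cation]ᵢ + Σ P·[anion]ₒ)]
Numerator = 1×3.77 + 0.1×154 + 0.068×4.73 = 19.49
Denominator = 1×130 + 0.1×19.5 + 0.068×124 = 140.4
Vm = 61.7 · log₁₀(0.13885) = 61.7 × (-0.8575) = -52.91 mV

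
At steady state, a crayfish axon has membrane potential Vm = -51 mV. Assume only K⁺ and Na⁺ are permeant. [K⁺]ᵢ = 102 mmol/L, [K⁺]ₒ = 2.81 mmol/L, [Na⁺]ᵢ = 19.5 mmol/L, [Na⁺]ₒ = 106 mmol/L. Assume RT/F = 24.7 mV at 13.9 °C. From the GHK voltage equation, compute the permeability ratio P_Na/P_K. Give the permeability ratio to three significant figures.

0.0978

Let α = P_Na/P_K. GHK: Vm = 24.7·ln[(Kₒ + α·Naₒ)/(Kᵢ + α·Naᵢ)].
e^(Vm/24.7) = e^(-51.0/24.7) = 0.12685
So 0.12685·(Kᵢ + α·Naᵢ) = Kₒ + α·Naₒ → α = (0.12685·102.0 − 2.81) / (106.0 − 0.12685·19.5)
α = (12.94 − 2.81) / (106.0 − 2.474) = 10.13/103.5 = 0.09783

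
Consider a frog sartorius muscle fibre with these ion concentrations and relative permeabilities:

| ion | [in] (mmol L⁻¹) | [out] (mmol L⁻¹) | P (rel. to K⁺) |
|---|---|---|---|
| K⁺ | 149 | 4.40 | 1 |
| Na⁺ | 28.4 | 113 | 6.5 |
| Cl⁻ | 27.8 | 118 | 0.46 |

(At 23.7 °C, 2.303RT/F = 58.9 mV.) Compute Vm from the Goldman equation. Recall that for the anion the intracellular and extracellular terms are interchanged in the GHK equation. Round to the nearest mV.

17 mV

Vm = 58.9 · log₁₀[(Σ P·[cation]ₒ + Σ P·[anion]ᵢ) / (Σ P·[cation]ᵢ + Σ P·[anion]ₒ)]
Numerator = 1×4.40 + 6.5×113 + 0.46×27.8 = 751.7
Denominator = 1×149 + 6.5×28.4 + 0.46×118 = 387.9
Vm = 58.9 · log₁₀(1.9379) = 58.9 × (0.2873) = 16.92 mV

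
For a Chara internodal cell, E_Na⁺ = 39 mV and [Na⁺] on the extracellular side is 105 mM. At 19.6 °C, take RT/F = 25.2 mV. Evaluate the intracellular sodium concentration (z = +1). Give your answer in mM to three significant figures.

22.3 mM

Nernst: E = (25.2/1) · ln([out]/[in]), so ln([out]/[in]) = 39.0 × 1 / 25.2 = 1.5476.
[out]/[in] = e^(1.5476) = 4.7.
[in] = 105 / 4.7 = 22.34 mM.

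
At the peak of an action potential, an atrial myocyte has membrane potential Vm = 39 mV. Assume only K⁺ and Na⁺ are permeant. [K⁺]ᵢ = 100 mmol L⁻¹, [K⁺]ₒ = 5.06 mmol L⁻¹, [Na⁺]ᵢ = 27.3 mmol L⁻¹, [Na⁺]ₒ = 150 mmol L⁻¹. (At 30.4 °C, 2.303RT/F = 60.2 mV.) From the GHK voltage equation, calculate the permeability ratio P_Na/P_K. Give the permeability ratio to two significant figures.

Let α = P_Na/P_K. GHK: Vm = 60.2·log₁₀[(Kₒ + α·Naₒ)/(Kᵢ + α·Naᵢ)].
10^(Vm/60.2) = 10^(39.0/60.2) = 4.4447
So 4.4447·(Kᵢ + α·Naᵢ) = Kₒ + α·Naₒ → α = (4.4447·100.0 − 5.06) / (150.0 − 4.4447·27.3)
α = (444.5 − 5.06) / (150.0 − 121.3) = 439.4/28.66 = 15.33

15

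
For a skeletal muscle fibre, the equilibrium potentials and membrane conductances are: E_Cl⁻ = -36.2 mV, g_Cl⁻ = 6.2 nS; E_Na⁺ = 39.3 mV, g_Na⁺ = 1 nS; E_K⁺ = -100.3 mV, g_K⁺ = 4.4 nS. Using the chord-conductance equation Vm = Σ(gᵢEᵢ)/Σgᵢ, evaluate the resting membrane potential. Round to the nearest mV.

-54 mV

Σ gᵢEᵢ = 6.2·(-36.2) + 1·(39.3) + 4.4·(-100.3) = -626.46
Σ gᵢ = 6.2 + 1 + 4.4 = 11.6
Vm = -626.46 / 11.6 = -54.01 mV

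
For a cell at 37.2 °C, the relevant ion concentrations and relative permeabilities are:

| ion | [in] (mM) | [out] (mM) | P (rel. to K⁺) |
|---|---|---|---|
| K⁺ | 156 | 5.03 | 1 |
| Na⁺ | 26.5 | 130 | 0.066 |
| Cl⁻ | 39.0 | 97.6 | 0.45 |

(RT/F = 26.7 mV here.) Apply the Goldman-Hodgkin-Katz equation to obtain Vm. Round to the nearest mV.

-50 mV

Vm = 26.7 · ln[(Σ P·[cation]ₒ + Σ P·[anion]ᵢ) / (Σ P·[cation]ᵢ + Σ P·[anion]ₒ)]
Numerator = 1×5.03 + 0.066×130 + 0.45×39.0 = 31.16
Denominator = 1×156 + 0.066×26.5 + 0.45×97.6 = 201.7
Vm = 26.7 · ln(0.15451) = 26.7 × (-1.8675) = -49.86 mV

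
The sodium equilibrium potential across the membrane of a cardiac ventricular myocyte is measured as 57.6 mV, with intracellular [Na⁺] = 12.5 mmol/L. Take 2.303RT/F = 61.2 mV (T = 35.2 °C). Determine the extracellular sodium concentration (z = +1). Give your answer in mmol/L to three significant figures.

109 mmol/L

Nernst: E = (61.2/1) · log₁₀([out]/[in]), so log₁₀([out]/[in]) = 57.6 × 1 / 61.2 = 0.9412.
[out]/[in] = 10^(0.9412) = 8.733.
[out] = 8.733 × 12.5 = 109.2 mmol/L.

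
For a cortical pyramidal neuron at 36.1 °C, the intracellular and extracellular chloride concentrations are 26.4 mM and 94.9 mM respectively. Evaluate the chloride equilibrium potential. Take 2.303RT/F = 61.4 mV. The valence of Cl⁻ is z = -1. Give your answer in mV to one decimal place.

E = (61.4/z) · log₁₀([Cl⁻]_out/[Cl⁻]_in) with z = -1.
For an anion, dividing by z = -1 reverses the sign.
= (61.4/-1) · log₁₀(94.9/26.4) = -61.40 · log₁₀(3.595)
= -61.40 · (0.5557) = -34.12 mV

-34.1 mV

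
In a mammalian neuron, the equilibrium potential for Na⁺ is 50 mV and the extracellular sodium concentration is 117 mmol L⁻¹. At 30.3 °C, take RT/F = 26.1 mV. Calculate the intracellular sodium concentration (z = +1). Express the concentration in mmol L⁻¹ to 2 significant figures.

Nernst: E = (26.1/1) · ln([out]/[in]), so ln([out]/[in]) = 50.0 × 1 / 26.1 = 1.9157.
[out]/[in] = e^(1.9157) = 6.792.
[in] = 117 / 6.792 = 17.23 mmol L⁻¹.

17 mmol L⁻¹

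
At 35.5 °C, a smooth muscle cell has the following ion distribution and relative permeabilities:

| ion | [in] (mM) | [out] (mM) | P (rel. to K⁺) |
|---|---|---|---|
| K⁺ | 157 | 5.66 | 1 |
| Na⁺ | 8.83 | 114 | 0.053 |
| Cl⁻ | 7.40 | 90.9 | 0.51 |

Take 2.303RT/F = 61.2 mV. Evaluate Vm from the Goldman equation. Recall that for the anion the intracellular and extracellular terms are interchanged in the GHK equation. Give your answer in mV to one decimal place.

Vm = 61.2 · log₁₀[(Σ P·[cation]ₒ + Σ P·[anion]ᵢ) / (Σ P·[cation]ᵢ + Σ P·[anion]ₒ)]
Numerator = 1×5.66 + 0.053×114 + 0.51×7.40 = 15.48
Denominator = 1×157 + 0.053×8.83 + 0.51×90.9 = 203.8
Vm = 61.2 · log₁₀(0.075927) = 61.2 × (-1.1196) = -68.52 mV

-68.5 mV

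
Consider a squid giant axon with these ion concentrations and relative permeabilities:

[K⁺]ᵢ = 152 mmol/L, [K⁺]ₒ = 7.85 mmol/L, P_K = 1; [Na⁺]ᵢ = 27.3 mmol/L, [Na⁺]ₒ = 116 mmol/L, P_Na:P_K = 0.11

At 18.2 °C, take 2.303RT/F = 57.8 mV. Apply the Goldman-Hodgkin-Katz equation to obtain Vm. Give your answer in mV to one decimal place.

-50.6 mV

Vm = 57.8 · log₁₀[(Σ P·[cation]ₒ + Σ P·[anion]ᵢ) / (Σ P·[cation]ᵢ + Σ P·[anion]ₒ)]
Numerator = 1×7.85 + 0.11×116 = 20.61
Denominator = 1×152 + 0.11×27.3 = 155
Vm = 57.8 · log₁₀(0.13297) = 57.8 × (-0.8763) = -50.65 mV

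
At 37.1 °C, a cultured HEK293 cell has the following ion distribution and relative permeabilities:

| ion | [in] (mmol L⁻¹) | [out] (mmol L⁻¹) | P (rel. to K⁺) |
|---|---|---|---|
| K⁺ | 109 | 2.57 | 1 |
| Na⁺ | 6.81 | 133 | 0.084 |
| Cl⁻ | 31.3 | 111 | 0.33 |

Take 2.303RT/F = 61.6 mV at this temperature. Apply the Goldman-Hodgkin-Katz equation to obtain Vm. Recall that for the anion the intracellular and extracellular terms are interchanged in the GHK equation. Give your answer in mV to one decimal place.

-48.3 mV

Vm = 61.6 · log₁₀[(Σ P·[cation]ₒ + Σ P·[anion]ᵢ) / (Σ P·[cation]ᵢ + Σ P·[anion]ₒ)]
Numerator = 1×2.57 + 0.084×133 + 0.33×31.3 = 24.07
Denominator = 1×109 + 0.084×6.81 + 0.33×111 = 146.2
Vm = 61.6 · log₁₀(0.16464) = 61.6 × (-0.7835) = -48.26 mV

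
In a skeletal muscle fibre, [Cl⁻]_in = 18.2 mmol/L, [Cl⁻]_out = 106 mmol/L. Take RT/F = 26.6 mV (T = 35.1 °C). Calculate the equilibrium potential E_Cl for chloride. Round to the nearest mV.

-47 mV

E = (26.6/z) · ln([Cl⁻]_out/[Cl⁻]_in) with z = -1.
For an anion, dividing by z = -1 reverses the sign.
= (26.6/-1) · ln(106/18.2) = -26.60 · ln(5.824)
= -26.60 · (1.7620) = -46.87 mV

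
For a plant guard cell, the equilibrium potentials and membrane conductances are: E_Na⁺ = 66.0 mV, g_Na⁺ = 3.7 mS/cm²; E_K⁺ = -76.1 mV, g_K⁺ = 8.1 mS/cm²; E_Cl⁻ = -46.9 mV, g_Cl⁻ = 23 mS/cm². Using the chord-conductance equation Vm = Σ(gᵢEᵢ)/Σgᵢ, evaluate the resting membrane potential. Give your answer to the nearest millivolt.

Σ gᵢEᵢ = 3.7·(66.0) + 8.1·(-76.1) + 23·(-46.9) = -1450.91
Σ gᵢ = 3.7 + 8.1 + 23 = 34.8
Vm = -1450.91 / 34.8 = -41.69 mV

-42 mV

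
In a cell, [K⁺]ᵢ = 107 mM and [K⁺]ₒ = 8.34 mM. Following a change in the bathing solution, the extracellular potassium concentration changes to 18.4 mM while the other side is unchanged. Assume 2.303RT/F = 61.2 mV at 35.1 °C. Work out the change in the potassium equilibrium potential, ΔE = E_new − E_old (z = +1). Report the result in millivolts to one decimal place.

E_old = (61.2/1)·log₁₀(8.34/107) = -67.82 mV
E_new = (61.2/1)·log₁₀(18.4/107) = -46.79 mV
ΔE = -46.79 − (-67.82) = 21.03 mV

21.0 mV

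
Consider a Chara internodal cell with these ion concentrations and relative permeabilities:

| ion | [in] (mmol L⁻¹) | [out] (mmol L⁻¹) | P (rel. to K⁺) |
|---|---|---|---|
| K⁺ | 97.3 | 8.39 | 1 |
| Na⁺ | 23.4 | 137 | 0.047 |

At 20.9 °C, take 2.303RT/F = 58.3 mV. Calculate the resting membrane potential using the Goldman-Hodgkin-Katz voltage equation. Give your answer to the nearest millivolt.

Vm = 58.3 · log₁₀[(Σ P·[cation]ₒ + Σ P·[anion]ᵢ) / (Σ P·[cation]ᵢ + Σ P·[anion]ₒ)]
Numerator = 1×8.39 + 0.047×137 = 14.83
Denominator = 1×97.3 + 0.047×23.4 = 98.4
Vm = 58.3 · log₁₀(0.1507) = 58.3 × (-0.8219) = -47.92 mV

-48 mV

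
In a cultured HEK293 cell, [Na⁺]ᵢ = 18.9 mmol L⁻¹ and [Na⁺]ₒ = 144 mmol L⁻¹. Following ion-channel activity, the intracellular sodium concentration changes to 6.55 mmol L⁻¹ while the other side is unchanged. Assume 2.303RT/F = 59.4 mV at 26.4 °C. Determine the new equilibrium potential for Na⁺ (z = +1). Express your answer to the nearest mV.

After the shift: [Na⁺]_out = 144, [Na⁺]_in = 6.55 mmol L⁻¹.
E_new = (59.4/1)·log₁₀(144/6.55) = 59.40 · (1.3421) = 79.72 mV

80 mV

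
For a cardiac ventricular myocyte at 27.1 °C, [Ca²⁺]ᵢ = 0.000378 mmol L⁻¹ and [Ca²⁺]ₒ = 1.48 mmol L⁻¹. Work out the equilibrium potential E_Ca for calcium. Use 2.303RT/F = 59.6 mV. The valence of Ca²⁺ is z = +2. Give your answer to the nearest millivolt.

107 mV

E = (59.6/z) · log₁₀([Ca²⁺]_out/[Ca²⁺]_in) with z = +2.
= (59.6/2) · log₁₀(1.48/0.000378) = 29.80 · log₁₀(3915)
= 29.80 · (3.5928) = 107.06 mV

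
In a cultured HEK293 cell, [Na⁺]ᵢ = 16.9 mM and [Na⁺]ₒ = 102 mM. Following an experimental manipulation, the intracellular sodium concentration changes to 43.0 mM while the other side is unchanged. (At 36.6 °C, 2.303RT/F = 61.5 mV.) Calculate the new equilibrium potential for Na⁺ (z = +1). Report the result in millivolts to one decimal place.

After the shift: [Na⁺]_out = 102, [Na⁺]_in = 43.0 mM.
E_new = (61.5/1)·log₁₀(102/43.0) = 61.50 · (0.3751) = 23.07 mV

23.1 mV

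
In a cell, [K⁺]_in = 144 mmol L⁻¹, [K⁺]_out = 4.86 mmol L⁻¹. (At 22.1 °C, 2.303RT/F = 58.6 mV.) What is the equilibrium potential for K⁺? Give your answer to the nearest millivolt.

E = (58.6/z) · log₁₀([K⁺]_out/[K⁺]_in) with z = +1.
= (58.6/1) · log₁₀(4.86/144) = 58.60 · log₁₀(0.03375)
= 58.60 · (-1.4717) = -86.24 mV

-86 mV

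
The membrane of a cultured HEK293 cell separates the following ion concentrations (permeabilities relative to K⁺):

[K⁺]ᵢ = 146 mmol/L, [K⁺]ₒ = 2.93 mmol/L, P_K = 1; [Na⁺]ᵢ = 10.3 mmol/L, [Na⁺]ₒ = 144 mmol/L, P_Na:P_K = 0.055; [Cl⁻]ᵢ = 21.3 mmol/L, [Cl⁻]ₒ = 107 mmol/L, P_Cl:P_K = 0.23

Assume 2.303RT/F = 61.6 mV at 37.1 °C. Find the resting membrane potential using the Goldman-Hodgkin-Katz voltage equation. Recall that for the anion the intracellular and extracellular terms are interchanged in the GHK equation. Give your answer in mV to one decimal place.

-63.8 mV

Vm = 61.6 · log₁₀[(Σ P·[cation]ₒ + Σ P·[anion]ᵢ) / (Σ P·[cation]ᵢ + Σ P·[anion]ₒ)]
Numerator = 1×2.93 + 0.055×144 + 0.23×21.3 = 15.75
Denominator = 1×146 + 0.055×10.3 + 0.23×107 = 171.2
Vm = 61.6 · log₁₀(0.092004) = 61.6 × (-1.0362) = -63.83 mV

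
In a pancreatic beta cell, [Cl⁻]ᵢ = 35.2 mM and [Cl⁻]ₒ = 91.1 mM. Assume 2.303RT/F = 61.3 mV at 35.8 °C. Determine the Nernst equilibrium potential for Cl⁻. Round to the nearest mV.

E = (61.3/z) · log₁₀([Cl⁻]_out/[Cl⁻]_in) with z = -1.
For an anion, dividing by z = -1 reverses the sign.
= (61.3/-1) · log₁₀(91.1/35.2) = -61.30 · log₁₀(2.588)
= -61.30 · (0.4130) = -25.32 mV

-25 mV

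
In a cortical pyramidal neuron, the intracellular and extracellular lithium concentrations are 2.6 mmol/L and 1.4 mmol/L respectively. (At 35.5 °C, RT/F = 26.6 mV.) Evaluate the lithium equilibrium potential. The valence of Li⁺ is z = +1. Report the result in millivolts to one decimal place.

-16.5 mV

E = (26.6/z) · ln([Li⁺]_out/[Li⁺]_in) with z = +1.
= (26.6/1) · ln(1.4/2.6) = 26.60 · ln(0.5385)
= 26.60 · (-0.6190) = -16.47 mV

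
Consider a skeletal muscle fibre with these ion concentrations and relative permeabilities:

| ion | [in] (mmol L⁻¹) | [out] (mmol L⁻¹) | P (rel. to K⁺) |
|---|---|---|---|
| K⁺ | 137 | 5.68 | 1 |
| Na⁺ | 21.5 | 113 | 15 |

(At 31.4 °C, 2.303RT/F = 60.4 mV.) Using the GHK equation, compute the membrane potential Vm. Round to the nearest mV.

34 mV

Vm = 60.4 · log₁₀[(Σ P·[cation]ₒ + Σ P·[anion]ᵢ) / (Σ P·[cation]ᵢ + Σ P·[anion]ₒ)]
Numerator = 1×5.68 + 15×113 = 1701
Denominator = 1×137 + 15×21.5 = 459.5
Vm = 60.4 · log₁₀(3.7012) = 60.4 × (0.5683) = 34.33 mV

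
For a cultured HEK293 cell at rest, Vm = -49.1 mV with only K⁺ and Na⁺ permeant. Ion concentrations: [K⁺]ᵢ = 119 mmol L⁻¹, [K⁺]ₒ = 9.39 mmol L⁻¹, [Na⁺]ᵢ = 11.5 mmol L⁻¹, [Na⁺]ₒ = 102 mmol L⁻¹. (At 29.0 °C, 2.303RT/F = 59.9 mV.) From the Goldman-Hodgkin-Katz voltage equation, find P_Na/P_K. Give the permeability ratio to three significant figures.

Let α = P_Na/P_K. GHK: Vm = 59.9·log₁₀[(Kₒ + α·Naₒ)/(Kᵢ + α·Naᵢ)].
10^(Vm/59.9) = 10^(-49.1/59.9) = 0.15146
So 0.15146·(Kᵢ + α·Naᵢ) = Kₒ + α·Naₒ → α = (0.15146·119.0 − 9.39) / (102.0 − 0.15146·11.5)
α = (18.02 − 9.39) / (102.0 − 1.742) = 8.634/100.3 = 0.08612

0.0861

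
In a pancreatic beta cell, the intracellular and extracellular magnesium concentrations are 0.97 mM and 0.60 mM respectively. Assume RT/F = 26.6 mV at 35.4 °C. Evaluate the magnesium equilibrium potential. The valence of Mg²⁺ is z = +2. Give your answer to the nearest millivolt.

-6 mV

E = (26.6/z) · ln([Mg²⁺]_out/[Mg²⁺]_in) with z = +2.
= (26.6/2) · ln(0.60/0.97) = 13.30 · ln(0.6186)
= 13.30 · (-0.4804) = -6.39 mV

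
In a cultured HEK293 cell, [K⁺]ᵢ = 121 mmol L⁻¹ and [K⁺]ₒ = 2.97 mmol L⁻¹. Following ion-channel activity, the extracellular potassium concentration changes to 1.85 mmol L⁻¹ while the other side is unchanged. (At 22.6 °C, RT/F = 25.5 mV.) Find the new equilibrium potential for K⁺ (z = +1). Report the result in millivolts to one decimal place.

After the shift: [K⁺]_out = 1.85, [K⁺]_in = 121 mmol L⁻¹.
E_new = (25.5/1)·ln(1.85/121) = 25.50 · (-4.1806) = -106.61 mV

-106.6 mV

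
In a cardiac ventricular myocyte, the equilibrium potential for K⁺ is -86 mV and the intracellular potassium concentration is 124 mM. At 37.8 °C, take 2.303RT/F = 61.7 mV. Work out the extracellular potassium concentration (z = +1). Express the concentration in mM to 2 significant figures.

5.0 mM

Nernst: E = (61.7/1) · log₁₀([out]/[in]), so log₁₀([out]/[in]) = -86.0 × 1 / 61.7 = -1.3938.
[out]/[in] = 10^(-1.3938) = 0.04038.
[out] = 0.04038 × 124 = 5.007 mM.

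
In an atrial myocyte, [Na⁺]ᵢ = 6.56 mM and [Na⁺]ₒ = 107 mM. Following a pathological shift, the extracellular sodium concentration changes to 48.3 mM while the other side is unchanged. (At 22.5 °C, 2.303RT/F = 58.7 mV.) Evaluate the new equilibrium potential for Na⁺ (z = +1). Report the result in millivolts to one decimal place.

After the shift: [Na⁺]_out = 48.3, [Na⁺]_in = 6.56 mM.
E_new = (58.7/1)·log₁₀(48.3/6.56) = 58.70 · (0.8670) = 50.90 mV

50.9 mV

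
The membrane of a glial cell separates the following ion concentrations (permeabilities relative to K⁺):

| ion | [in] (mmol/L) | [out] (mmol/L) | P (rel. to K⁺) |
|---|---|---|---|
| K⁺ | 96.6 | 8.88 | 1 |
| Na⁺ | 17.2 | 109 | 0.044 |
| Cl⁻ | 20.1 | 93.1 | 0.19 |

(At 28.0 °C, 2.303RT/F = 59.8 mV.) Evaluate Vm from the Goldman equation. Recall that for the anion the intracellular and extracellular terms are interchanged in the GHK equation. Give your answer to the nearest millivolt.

Vm = 59.8 · log₁₀[(Σ P·[cation]ₒ + Σ P·[anion]ᵢ) / (Σ P·[cation]ᵢ + Σ P·[anion]ₒ)]
Numerator = 1×8.88 + 0.044×109 + 0.19×20.1 = 17.5
Denominator = 1×96.6 + 0.044×17.2 + 0.19×93.1 = 115
Vm = 59.8 · log₁₀(0.15207) = 59.8 × (-0.8180) = -48.91 mV

-49 mV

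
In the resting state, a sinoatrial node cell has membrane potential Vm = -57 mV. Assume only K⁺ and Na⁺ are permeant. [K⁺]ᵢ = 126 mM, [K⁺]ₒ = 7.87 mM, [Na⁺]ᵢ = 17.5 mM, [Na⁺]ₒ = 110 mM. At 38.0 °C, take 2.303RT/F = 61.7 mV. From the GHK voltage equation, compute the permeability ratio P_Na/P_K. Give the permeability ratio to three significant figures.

0.0662

Let α = P_Na/P_K. GHK: Vm = 61.7·log₁₀[(Kₒ + α·Naₒ)/(Kᵢ + α·Naᵢ)].
10^(Vm/61.7) = 10^(-57.0/61.7) = 0.11917
So 0.11917·(Kᵢ + α·Naᵢ) = Kₒ + α·Naₒ → α = (0.11917·126.0 − 7.87) / (110.0 − 0.11917·17.5)
α = (15.02 − 7.87) / (110.0 − 2.086) = 7.146/107.9 = 0.06622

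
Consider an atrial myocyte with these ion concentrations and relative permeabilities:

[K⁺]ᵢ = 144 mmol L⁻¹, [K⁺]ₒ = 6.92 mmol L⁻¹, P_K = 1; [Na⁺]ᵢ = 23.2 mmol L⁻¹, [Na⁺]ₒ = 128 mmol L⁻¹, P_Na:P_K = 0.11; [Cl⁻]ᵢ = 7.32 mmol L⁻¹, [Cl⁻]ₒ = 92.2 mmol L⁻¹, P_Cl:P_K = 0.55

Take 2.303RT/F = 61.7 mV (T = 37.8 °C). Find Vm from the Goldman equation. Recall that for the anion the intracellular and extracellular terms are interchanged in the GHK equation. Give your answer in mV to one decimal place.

-55.3 mV

Vm = 61.7 · log₁₀[(Σ P·[cation]ₒ + Σ P·[anion]ᵢ) / (Σ P·[cation]ᵢ + Σ P·[anion]ₒ)]
Numerator = 1×6.92 + 0.11×128 + 0.55×7.32 = 25.03
Denominator = 1×144 + 0.11×23.2 + 0.55×92.2 = 197.3
Vm = 61.7 · log₁₀(0.12687) = 61.7 × (-0.8967) = -55.32 mV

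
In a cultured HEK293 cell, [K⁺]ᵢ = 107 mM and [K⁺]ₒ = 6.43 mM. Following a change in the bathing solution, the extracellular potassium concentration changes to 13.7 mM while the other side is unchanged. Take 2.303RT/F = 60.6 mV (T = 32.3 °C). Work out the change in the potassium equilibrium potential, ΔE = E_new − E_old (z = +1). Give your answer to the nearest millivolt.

E_old = (60.6/1)·log₁₀(6.43/107) = -74.00 mV
E_new = (60.6/1)·log₁₀(13.7/107) = -54.10 mV
ΔE = -54.10 − (-74.00) = 19.91 mV

20 mV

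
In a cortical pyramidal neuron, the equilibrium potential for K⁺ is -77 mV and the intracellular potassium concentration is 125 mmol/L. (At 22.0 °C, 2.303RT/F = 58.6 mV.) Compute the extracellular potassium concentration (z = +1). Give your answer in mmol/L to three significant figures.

6.07 mmol/L

Nernst: E = (58.6/1) · log₁₀([out]/[in]), so log₁₀([out]/[in]) = -77.0 × 1 / 58.6 = -1.3140.
[out]/[in] = 10^(-1.3140) = 0.04853.
[out] = 0.04853 × 125 = 6.066 mmol/L.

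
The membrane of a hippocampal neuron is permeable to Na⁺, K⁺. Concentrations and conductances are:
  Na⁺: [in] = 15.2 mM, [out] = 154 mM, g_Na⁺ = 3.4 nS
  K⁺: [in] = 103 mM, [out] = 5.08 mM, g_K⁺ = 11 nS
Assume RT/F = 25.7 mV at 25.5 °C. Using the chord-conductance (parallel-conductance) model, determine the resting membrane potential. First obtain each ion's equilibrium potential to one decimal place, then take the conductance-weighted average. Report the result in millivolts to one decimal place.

-45.0 mV

E_Na⁺ = (25.7/1)·ln(154/15.2) = 59.5 mV
E_K⁺ = (25.7/1)·ln(5.08/103) = -77.3 mV
Vm = (Σ gᵢEᵢ)/(Σ gᵢ) = (3.4·59.5 + 11·-77.3) / (3.4 + 11)
= -648.00 / 14.4 = -45.00 mV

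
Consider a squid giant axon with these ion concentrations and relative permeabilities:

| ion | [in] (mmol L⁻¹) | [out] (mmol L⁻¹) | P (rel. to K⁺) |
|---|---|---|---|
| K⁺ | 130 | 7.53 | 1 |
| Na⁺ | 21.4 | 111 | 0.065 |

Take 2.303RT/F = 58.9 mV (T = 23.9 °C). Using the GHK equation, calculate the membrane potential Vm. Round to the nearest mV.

-56 mV

Vm = 58.9 · log₁₀[(Σ P·[cation]ₒ + Σ P·[anion]ᵢ) / (Σ P·[cation]ᵢ + Σ P·[anion]ₒ)]
Numerator = 1×7.53 + 0.065×111 = 14.75
Denominator = 1×130 + 0.065×21.4 = 131.4
Vm = 58.9 · log₁₀(0.11222) = 58.9 × (-0.9499) = -55.95 mV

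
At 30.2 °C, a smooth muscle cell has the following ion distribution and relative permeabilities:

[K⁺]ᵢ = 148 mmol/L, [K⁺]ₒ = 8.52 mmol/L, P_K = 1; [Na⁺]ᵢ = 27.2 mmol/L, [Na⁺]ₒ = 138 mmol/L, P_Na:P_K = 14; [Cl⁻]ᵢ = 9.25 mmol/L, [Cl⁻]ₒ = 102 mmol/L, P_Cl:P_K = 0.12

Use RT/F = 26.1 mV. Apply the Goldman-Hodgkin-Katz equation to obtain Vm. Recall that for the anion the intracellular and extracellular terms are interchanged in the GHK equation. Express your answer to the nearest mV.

Vm = 26.1 · ln[(Σ P·[cation]ₒ + Σ P·[anion]ᵢ) / (Σ P·[cation]ᵢ + Σ P·[anion]ₒ)]
Numerator = 1×8.52 + 14×138 + 0.12×9.25 = 1942
Denominator = 1×148 + 14×27.2 + 0.12×102 = 541
Vm = 26.1 · ln(3.5887) = 26.1 × (1.2778) = 33.35 mV

33 mV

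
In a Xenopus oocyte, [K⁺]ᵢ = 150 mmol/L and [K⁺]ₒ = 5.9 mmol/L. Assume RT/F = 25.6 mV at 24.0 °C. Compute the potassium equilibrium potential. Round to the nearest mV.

E = (25.6/z) · ln([K⁺]_out/[K⁺]_in) with z = +1.
= (25.6/1) · ln(5.9/150) = 25.60 · ln(0.03933)
= 25.60 · (-3.2357) = -82.83 mV

-83 mV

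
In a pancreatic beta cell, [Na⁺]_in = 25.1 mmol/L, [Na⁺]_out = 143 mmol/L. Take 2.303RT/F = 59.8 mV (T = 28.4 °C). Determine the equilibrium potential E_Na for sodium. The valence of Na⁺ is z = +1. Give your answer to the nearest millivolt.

45 mV

E = (59.8/z) · log₁₀([Na⁺]_out/[Na⁺]_in) with z = +1.
= (59.8/1) · log₁₀(143/25.1) = 59.80 · log₁₀(5.697)
= 59.80 · (0.7557) = 45.19 mV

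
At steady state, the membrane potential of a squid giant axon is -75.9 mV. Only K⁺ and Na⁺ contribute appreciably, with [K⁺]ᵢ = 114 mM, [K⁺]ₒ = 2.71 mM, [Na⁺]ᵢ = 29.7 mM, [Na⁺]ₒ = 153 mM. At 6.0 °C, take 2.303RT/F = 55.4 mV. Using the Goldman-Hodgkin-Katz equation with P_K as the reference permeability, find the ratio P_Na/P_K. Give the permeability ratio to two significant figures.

Let α = P_Na/P_K. GHK: Vm = 55.4·log₁₀[(Kₒ + α·Naₒ)/(Kᵢ + α·Naᵢ)].
10^(Vm/55.4) = 10^(-75.9/55.4) = 0.042654
So 0.042654·(Kᵢ + α·Naᵢ) = Kₒ + α·Naₒ → α = (0.042654·114.0 − 2.71) / (153.0 − 0.042654·29.7)
α = (4.863 − 2.71) / (153.0 − 1.267) = 2.153/151.7 = 0.01419

0.014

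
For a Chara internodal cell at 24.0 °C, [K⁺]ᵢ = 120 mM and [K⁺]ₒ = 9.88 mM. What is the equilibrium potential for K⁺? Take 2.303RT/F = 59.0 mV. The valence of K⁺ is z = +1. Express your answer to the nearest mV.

E = (59.0/z) · log₁₀([K⁺]_out/[K⁺]_in) with z = +1.
= (59.0/1) · log₁₀(9.88/120) = 59.00 · log₁₀(0.08233)
= 59.00 · (-1.0844) = -63.98 mV

-64 mV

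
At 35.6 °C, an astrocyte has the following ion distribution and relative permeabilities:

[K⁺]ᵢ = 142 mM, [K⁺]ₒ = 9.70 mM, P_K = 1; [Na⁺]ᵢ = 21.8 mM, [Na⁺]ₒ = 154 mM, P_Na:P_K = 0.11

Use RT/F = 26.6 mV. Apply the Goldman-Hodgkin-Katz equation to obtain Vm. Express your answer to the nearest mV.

-45 mV

Vm = 26.6 · ln[(Σ P·[cation]ₒ + Σ P·[anion]ᵢ) / (Σ P·[cation]ᵢ + Σ P·[anion]ₒ)]
Numerator = 1×9.70 + 0.11×154 = 26.64
Denominator = 1×142 + 0.11×21.8 = 144.4
Vm = 26.6 · ln(0.18449) = 26.6 × (-1.6902) = -44.96 mV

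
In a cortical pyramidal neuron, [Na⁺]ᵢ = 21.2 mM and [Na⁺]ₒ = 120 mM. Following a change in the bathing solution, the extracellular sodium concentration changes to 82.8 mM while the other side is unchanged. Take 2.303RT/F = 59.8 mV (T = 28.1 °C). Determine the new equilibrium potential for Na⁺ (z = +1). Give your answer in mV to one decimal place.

After the shift: [Na⁺]_out = 82.8, [Na⁺]_in = 21.2 mM.
E_new = (59.8/1)·log₁₀(82.8/21.2) = 59.80 · (0.5917) = 35.38 mV

35.4 mV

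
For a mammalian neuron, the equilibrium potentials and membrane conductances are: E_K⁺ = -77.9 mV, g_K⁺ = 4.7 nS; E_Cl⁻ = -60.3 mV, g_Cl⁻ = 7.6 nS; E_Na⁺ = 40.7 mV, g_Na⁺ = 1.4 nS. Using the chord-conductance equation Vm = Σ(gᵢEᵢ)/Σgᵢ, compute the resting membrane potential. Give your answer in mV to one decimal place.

Σ gᵢEᵢ = 4.7·(-77.9) + 7.6·(-60.3) + 1.4·(40.7) = -767.43
Σ gᵢ = 4.7 + 7.6 + 1.4 = 13.7
Vm = -767.43 / 13.7 = -56.02 mV

-56.0 mV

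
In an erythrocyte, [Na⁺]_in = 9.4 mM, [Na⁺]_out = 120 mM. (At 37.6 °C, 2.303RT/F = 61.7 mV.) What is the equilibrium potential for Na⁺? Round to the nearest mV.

68 mV

E = (61.7/z) · log₁₀([Na⁺]_out/[Na⁺]_in) with z = +1.
= (61.7/1) · log₁₀(120/9.4) = 61.70 · log₁₀(12.77)
= 61.70 · (1.1061) = 68.24 mV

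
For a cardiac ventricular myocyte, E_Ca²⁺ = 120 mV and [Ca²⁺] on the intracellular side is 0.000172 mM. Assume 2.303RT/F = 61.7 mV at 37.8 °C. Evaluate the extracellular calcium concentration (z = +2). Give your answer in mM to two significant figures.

Nernst: E = (61.7/2) · log₁₀([out]/[in]), so log₁₀([out]/[in]) = 120.0 × 2 / 61.7 = 3.8898.
[out]/[in] = 10^(3.8898) = 7759.
[out] = 7759 × 0.000172 = 1.334 mM.

1.3 mM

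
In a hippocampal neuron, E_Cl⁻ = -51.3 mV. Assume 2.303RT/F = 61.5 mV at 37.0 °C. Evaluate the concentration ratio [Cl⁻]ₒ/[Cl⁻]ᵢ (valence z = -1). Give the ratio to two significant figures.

6.8

log₁₀([out]/[in]) = E·z/(61.5) = -51.3 × -1 / 61.5 = 0.8341
[out]/[in] = 10^(0.8341) = 6.826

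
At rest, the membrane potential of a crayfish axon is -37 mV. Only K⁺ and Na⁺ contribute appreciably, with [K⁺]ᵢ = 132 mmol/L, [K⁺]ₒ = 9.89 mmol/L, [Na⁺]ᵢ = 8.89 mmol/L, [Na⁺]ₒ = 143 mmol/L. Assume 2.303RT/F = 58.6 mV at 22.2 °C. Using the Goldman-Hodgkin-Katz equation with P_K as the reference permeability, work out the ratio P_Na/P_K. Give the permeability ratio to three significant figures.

0.149

Let α = P_Na/P_K. GHK: Vm = 58.6·log₁₀[(Kₒ + α·Naₒ)/(Kᵢ + α·Naᵢ)].
10^(Vm/58.6) = 10^(-37.0/58.6) = 0.23367
So 0.23367·(Kᵢ + α·Naᵢ) = Kₒ + α·Naₒ → α = (0.23367·132.0 − 9.89) / (143.0 − 0.23367·8.89)
α = (30.84 − 9.89) / (143.0 − 2.077) = 20.95/140.9 = 0.1487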